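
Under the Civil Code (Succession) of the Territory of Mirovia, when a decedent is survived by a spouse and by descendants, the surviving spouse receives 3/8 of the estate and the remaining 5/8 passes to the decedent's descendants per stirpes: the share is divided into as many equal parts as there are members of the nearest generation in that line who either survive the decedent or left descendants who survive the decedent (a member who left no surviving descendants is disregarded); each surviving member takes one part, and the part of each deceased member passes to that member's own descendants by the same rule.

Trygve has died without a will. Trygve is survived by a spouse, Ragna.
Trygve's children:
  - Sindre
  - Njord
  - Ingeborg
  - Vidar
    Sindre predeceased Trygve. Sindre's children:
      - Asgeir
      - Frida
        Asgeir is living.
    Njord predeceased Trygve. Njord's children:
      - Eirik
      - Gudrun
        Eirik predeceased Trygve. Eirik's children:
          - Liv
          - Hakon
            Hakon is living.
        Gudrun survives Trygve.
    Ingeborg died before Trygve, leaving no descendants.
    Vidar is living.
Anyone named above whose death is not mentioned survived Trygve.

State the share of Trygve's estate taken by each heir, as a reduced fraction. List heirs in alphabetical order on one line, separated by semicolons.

Asgeir 5/48; Frida 5/48; Gudrun 5/48; Hakon 5/96; Liv 5/96; Ragna 3/8; Vidar 5/24

Ragna, as surviving spouse, takes 3/8.
The remaining 5/8 passes to Trygve's descendants per stirpes.
Ingeborg left no surviving issue, so that branch lapses and is disregarded.
The 5/8 is divided into 3 equal shares of 5/24 among Sindre, Njord, Vidar.
Sindre predeceased; the 5/24 allotted to Sindre's branch passes to Sindre's issue by representation.
The 5/24 is divided into 2 equal shares of 5/48 among Asgeir, Frida.
Asgeir is living and takes 5/48.
Frida is living and takes 5/48.
Njord predeceased; the 5/24 allotted to Njord's branch passes to Njord's issue by representation.
The 5/24 is divided into 2 equal shares of 5/48 among Eirik, Gudrun.
Eirik predeceased; the 5/48 allotted to Eirik's branch passes to Eirik's issue by representation.
The 5/48 is divided into 2 equal shares of 5/96 among Liv, Hakon.
Liv is living and takes 5/96.
Hakon is living and takes 5/96.
Gudrun is living and takes 5/48.
Vidar is living and takes 5/24.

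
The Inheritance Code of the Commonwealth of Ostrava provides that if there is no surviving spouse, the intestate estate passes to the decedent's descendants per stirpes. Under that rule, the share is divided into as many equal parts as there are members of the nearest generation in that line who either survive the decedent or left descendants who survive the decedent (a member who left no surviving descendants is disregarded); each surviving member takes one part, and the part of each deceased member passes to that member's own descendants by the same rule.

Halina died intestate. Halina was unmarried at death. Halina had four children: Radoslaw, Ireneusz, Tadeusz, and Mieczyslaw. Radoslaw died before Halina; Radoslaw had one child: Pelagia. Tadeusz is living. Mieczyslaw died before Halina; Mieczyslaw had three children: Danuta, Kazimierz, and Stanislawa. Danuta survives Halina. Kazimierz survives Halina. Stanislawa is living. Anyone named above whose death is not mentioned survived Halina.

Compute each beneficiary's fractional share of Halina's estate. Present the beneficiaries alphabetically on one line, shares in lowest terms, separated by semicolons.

Danuta 1/12; Ireneusz 1/4; Kazimierz 1/12; Pelagia 1/4; Stanislawa 1/12; Tadeusz 1/4

There is no surviving spouse, so the entire estate passes to Halina's descendants per stirpes.
The estate is divided into 4 equal shares of 1/4 among Radoslaw, Ireneusz, Tadeusz, Mieczyslaw.
Radoslaw predeceased; the 1/4 allotted to Radoslaw's branch passes to Radoslaw's issue by representation.
Pelagia is the sole taker at this level and receives the full 1/4.
Ireneusz is living and takes 1/4.
Tadeusz is living and takes 1/4.
Mieczyslaw predeceased; the 1/4 allotted to Mieczyslaw's branch passes to Mieczyslaw's issue by representation.
The 1/4 is divided into 3 equal shares of 1/12 among Danuta, Kazimierz, Stanislawa.
Danuta is living and takes 1/12.
Kazimierz is living and takes 1/12.
Stanislawa is living and takes 1/12.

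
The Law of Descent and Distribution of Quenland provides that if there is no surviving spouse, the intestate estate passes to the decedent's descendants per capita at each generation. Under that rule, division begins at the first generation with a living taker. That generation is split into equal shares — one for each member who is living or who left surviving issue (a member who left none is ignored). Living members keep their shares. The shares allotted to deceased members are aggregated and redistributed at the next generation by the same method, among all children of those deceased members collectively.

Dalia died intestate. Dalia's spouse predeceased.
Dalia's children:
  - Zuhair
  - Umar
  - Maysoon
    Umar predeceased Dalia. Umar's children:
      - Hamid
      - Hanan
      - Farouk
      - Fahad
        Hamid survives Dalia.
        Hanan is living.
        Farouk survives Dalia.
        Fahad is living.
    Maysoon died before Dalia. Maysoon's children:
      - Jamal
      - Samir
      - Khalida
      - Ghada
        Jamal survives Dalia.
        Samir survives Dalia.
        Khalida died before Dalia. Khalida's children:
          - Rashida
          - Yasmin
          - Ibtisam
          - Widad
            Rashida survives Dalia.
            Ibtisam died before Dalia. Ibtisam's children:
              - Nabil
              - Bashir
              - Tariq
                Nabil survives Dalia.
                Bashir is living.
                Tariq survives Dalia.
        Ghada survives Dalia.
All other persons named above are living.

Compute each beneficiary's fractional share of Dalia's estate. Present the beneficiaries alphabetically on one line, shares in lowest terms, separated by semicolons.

There is no surviving spouse, so the entire estate passes to Dalia's descendants per capita at each generation.
At generation 1 (Zuhair, Umar, Maysoon) there are 3 shares of (1)/3 = 1/3 each.
Living: Zuhair — each takes 1/3.
Deceased: Umar and Maysoon. Their combined 2/3 is pooled and carried to generation 2.
At generation 2 (Hamid, Hanan, Farouk, Fahad, Jamal, Samir, Khalida, Ghada) there are 8 shares of (2/3)/8 = 1/12 each.
Living: Hamid, Hanan, Farouk, Fahad, Jamal, Samir, and Ghada — each takes 1/12.
Deceased: Khalida. That 1/12 share is carried to generation 3.
At generation 3 (Rashida, Yasmin, Ibtisam, Widad) there are 4 shares of (1/12)/4 = 1/48 each.
Living: Rashida, Yasmin, and Widad — each takes 1/48.
Deceased: Ibtisam. That 1/48 share is carried to generation 4.
At generation 4 (Nabil, Bashir, Tariq) there are 3 shares of (1/48)/3 = 1/144 each.
Living: Nabil, Bashir, and Tariq — each takes 1/144.

Bashir 1/144; Fahad 1/12; Farouk 1/12; Ghada 1/12; Hamid 1/12; Hanan 1/12; Jamal 1/12; Nabil 1/144; Rashida 1/48; Samir 1/12; Tariq 1/144; Widad 1/48; Yasmin 1/48; Zuhair 1/3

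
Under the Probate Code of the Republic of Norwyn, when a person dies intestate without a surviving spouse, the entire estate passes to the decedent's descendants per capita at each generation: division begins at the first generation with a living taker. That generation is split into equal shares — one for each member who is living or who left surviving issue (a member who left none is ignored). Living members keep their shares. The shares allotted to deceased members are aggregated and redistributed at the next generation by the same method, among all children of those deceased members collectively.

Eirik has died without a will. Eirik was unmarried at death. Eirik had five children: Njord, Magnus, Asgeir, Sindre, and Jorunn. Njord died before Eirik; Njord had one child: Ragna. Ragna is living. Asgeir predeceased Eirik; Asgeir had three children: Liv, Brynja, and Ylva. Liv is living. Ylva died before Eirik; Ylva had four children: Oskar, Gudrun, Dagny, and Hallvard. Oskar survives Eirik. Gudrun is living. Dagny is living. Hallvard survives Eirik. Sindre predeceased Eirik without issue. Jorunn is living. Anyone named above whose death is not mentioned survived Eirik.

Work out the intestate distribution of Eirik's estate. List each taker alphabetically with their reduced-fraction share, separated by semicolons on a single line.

There is no surviving spouse, so the entire estate passes to Eirik's descendants per capita at each generation.
At generation 1 (Njord, Magnus, Asgeir, Jorunn) there are 4 shares of (1)/4 = 1/4 each.
Living: Magnus and Jorunn — each takes 1/4.
Deceased: Njord and Asgeir. Their combined 1/2 is pooled and carried to generation 2.
At generation 2 (Ragna, Liv, Brynja, Ylva) there are 4 shares of (1/2)/4 = 1/8 each.
Living: Ragna, Liv, and Brynja — each takes 1/8.
Deceased: Ylva. That 1/8 share is carried to generation 3.
At generation 3 (Oskar, Gudrun, Dagny, Hallvard) there are 4 shares of (1/8)/4 = 1/32 each.
Living: Oskar, Gudrun, Dagny, and Hallvard — each takes 1/32.

Brynja 1/8; Dagny 1/32; Gudrun 1/32; Hallvard 1/32; Jorunn 1/4; Liv 1/8; Magnus 1/4; Oskar 1/32; Ragna 1/8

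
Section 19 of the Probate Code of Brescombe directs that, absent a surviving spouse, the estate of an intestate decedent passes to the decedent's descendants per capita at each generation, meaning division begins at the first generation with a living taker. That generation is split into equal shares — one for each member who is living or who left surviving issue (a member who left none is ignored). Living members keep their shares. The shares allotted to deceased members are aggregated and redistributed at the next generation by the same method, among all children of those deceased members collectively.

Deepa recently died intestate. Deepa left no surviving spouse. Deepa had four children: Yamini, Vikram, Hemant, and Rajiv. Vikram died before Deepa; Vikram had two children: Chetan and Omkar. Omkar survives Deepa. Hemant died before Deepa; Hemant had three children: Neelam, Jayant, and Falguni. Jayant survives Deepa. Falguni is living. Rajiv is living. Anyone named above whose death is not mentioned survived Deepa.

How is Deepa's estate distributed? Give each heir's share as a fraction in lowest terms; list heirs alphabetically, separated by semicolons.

There is no surviving spouse, so the entire estate passes to Deepa's descendants per capita at each generation.
At generation 1 (Yamini, Vikram, Hemant, Rajiv) there are 4 shares of (1)/4 = 1/4 each.
Living: Yamini and Rajiv — each takes 1/4.
Deceased: Vikram and Hemant. Their combined 1/2 is pooled and carried to generation 2.
At generation 2 (Chetan, Omkar, Neelam, Jayant, Falguni) there are 5 shares of (1/2)/5 = 1/10 each.
Living: Chetan, Omkar, Neelam, Jayant, and Falguni — each takes 1/10.

Chetan 1/10; Falguni 1/10; Jayant 1/10; Neelam 1/10; Omkar 1/10; Rajiv 1/4; Yamini 1/4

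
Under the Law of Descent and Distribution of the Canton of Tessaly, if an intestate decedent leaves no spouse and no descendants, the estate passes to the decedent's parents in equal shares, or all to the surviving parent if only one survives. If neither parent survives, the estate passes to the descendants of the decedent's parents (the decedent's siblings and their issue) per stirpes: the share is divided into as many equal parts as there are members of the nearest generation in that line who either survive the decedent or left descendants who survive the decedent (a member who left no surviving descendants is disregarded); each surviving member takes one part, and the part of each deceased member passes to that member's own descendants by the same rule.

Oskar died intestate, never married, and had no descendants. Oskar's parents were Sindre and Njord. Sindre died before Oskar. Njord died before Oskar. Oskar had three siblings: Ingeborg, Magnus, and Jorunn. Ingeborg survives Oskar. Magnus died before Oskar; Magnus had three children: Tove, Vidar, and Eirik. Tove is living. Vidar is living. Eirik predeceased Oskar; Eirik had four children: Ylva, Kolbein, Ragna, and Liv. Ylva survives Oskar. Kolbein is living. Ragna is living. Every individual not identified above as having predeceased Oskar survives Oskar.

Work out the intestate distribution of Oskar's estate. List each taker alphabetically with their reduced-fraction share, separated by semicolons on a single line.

Ingeborg 1/3; Jorunn 1/3; Kolbein 1/36; Liv 1/36; Ragna 1/36; Tove 1/9; Vidar 1/9; Ylva 1/36

Neither parent survives and there are no descendants, so the estate passes to Oskar's siblings and their issue per stirpes.
The estate is divided into 3 equal shares of 1/3 among Ingeborg, Magnus, Jorunn.
Ingeborg is living and takes 1/3.
Magnus predeceased; the 1/3 allotted to Magnus's branch passes to Magnus's issue by representation.
The 1/3 is divided into 3 equal shares of 1/9 among Tove, Vidar, Eirik.
Tove is living and takes 1/9.
Vidar is living and takes 1/9.
Eirik predeceased; the 1/9 allotted to Eirik's branch passes to Eirik's issue by representation.
The 1/9 is divided into 4 equal shares of 1/36 among Ylva, Kolbein, Ragna, Liv.
Ylva is living and takes 1/36.
Kolbein is living and takes 1/36.
Ragna is living and takes 1/36.
Liv is living and takes 1/36.
Jorunn is living and takes 1/3.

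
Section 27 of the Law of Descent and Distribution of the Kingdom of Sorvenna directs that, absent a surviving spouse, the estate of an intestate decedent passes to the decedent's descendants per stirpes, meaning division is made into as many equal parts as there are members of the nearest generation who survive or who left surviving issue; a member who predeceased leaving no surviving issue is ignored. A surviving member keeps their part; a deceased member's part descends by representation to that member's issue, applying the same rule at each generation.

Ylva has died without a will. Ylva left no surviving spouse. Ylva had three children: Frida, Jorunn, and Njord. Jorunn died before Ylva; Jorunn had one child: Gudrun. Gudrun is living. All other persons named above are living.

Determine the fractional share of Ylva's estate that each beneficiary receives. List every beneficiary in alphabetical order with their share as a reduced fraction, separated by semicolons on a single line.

There is no surviving spouse, so the entire estate passes to Ylva's descendants per stirpes.
The estate is divided into 3 equal shares of 1/3 among Frida, Jorunn, Njord.
Frida is living and takes 1/3.
Jorunn predeceased; the 1/3 allotted to Jorunn's branch passes to Jorunn's issue by representation.
Gudrun is the sole taker at this level and receives the full 1/3.
Njord is living and takes 1/3.

Frida 1/3; Gudrun 1/3; Njord 1/3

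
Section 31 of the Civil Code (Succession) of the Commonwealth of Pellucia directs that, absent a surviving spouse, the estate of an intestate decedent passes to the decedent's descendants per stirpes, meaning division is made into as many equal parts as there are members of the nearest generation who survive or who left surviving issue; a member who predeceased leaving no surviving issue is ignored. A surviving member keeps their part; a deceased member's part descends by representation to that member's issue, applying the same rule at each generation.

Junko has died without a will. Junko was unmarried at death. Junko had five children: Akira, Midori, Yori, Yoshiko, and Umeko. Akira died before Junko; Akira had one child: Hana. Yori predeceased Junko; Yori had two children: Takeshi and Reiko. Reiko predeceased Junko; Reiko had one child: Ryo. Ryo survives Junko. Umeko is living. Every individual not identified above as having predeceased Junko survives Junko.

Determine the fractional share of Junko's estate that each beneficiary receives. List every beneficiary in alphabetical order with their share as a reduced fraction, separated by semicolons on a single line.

There is no surviving spouse, so the entire estate passes to Junko's descendants per stirpes.
The estate is divided into 5 equal shares of 1/5 among Akira, Midori, Yori, Yoshiko, Umeko.
Akira predeceased; the 1/5 allotted to Akira's branch passes to Akira's issue by representation.
Hana is the sole taker at this level and receives the full 1/5.
Midori is living and takes 1/5.
Yori predeceased; the 1/5 allotted to Yori's branch passes to Yori's issue by representation.
The 1/5 is divided into 2 equal shares of 1/10 among Takeshi, Reiko.
Takeshi is living and takes 1/10.
Reiko predeceased; the 1/10 allotted to Reiko's branch passes to Reiko's issue by representation.
Ryo is the sole taker at this level and receives the full 1/10.
Yoshiko is living and takes 1/5.
Umeko is living and takes 1/5.

Hana 1/5; Midori 1/5; Ryo 1/10; Takeshi 1/10; Umeko 1/5; Yoshiko 1/5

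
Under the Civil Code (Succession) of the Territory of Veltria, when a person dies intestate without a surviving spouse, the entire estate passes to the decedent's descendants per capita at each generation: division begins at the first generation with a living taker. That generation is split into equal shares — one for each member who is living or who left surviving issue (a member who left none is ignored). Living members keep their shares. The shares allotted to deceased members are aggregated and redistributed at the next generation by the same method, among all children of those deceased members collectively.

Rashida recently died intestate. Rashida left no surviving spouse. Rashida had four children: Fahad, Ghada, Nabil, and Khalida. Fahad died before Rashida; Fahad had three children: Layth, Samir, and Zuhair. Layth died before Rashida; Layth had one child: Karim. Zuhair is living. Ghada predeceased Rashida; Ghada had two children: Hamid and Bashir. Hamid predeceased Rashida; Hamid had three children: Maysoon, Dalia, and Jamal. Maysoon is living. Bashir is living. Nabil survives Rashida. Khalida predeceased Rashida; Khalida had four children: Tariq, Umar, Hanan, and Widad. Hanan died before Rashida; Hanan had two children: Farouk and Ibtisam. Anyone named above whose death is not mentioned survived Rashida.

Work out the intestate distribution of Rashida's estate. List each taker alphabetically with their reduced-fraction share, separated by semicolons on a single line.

There is no surviving spouse, so the entire estate passes to Rashida's descendants per capita at each generation.
At generation 1 (Fahad, Ghada, Nabil, Khalida) there are 4 shares of (1)/4 = 1/4 each.
Living: Nabil — each takes 1/4.
Deceased: Fahad, Ghada, and Khalida. Their combined 3/4 is pooled and carried to generation 2.
At generation 2 (Layth, Samir, Zuhair, Hamid, Bashir, Tariq, Umar, Hanan, Widad) there are 9 shares of (3/4)/9 = 1/12 each.
Living: Samir, Zuhair, Bashir, Tariq, Umar, and Widad — each takes 1/12.
Deceased: Layth, Hamid, and Hanan. Their combined 1/4 is pooled and carried to generation 3.
At generation 3 (Karim, Maysoon, Dalia, Jamal, Farouk, Ibtisam) there are 6 shares of (1/4)/6 = 1/24 each.
Living: Karim, Maysoon, Dalia, Jamal, Farouk, and Ibtisam — each takes 1/24.

Bashir 1/12; Dalia 1/24; Farouk 1/24; Ibtisam 1/24; Jamal 1/24; Karim 1/24; Maysoon 1/24; Nabil 1/4; Samir 1/12; Tariq 1/12; Umar 1/12; Widad 1/12; Zuhair 1/12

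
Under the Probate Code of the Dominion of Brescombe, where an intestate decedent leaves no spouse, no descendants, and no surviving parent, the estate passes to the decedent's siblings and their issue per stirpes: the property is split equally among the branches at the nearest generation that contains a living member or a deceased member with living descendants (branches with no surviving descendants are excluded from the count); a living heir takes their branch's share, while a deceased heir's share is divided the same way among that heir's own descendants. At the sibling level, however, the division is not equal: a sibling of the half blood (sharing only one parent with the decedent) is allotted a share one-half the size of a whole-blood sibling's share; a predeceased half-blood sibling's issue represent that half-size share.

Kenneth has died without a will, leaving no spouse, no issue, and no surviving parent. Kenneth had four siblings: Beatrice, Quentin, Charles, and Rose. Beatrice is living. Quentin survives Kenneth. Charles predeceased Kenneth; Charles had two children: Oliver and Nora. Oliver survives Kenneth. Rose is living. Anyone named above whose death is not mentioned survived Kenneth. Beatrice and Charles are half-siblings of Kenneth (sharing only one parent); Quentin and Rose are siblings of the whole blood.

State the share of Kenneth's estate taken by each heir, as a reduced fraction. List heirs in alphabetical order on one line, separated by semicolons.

Beatrice 1/6; Nora 1/12; Oliver 1/12; Quentin 1/3; Rose 1/3

No spouse, descendants, or parent survives, so the estate passes to Kenneth's siblings per stirpes.
Half-blood siblings count for one-half the weight of whole-blood siblings at the initial division.
Dividing 1 in proportion to weights (total weight 3): Beatrice (weight 1/2) → 1/6; Quentin (weight 1) → 1/3; Charles (weight 1/2) → 1/6; Rose (weight 1) → 1/3.
Beatrice is living and takes 1/6.
Quentin is living and takes 1/3.
Charles predeceased; the 1/6 allotted to Charles's branch passes to Charles's issue by representation.
The 1/6 is divided into 2 equal shares of 1/12 among Oliver, Nora.
Oliver is living and takes 1/12.
Nora is living and takes 1/12.
Rose is living and takes 1/3.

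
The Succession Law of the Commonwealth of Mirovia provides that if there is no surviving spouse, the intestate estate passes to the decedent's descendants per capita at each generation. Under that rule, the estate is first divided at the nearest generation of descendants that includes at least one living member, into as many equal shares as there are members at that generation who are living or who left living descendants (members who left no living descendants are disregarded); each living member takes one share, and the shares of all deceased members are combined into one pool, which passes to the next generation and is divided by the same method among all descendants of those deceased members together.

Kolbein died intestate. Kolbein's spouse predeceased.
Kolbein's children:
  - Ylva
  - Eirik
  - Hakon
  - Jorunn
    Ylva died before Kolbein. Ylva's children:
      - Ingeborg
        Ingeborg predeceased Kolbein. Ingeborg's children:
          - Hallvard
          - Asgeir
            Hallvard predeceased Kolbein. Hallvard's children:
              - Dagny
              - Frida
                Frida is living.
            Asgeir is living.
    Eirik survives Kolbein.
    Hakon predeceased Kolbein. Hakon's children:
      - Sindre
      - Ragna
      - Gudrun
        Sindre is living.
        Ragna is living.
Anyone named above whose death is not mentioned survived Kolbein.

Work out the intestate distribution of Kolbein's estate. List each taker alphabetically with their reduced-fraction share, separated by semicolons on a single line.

There is no surviving spouse, so the entire estate passes to Kolbein's descendants per capita at each generation.
At generation 1 (Ylva, Eirik, Hakon, Jorunn) there are 4 shares of (1)/4 = 1/4 each.
Living: Eirik and Jorunn — each takes 1/4.
Deceased: Ylva and Hakon. Their combined 1/2 is pooled and carried to generation 2.
At generation 2 (Ingeborg, Sindre, Ragna, Gudrun) there are 4 shares of (1/2)/4 = 1/8 each.
Living: Sindre, Ragna, and Gudrun — each takes 1/8.
Deceased: Ingeborg. That 1/8 share is carried to generation 3.
At generation 3 (Hallvard, Asgeir) there are 2 shares of (1/8)/2 = 1/16 each.
Living: Asgeir — each takes 1/16.
Deceased: Hallvard. That 1/16 share is carried to generation 4.
At generation 4 (Dagny, Frida) there are 2 shares of (1/16)/2 = 1/32 each.
Living: Dagny and Frida — each takes 1/32.

Asgeir 1/16; Dagny 1/32; Eirik 1/4; Frida 1/32; Gudrun 1/8; Jorunn 1/4; Ragna 1/8; Sindre 1/8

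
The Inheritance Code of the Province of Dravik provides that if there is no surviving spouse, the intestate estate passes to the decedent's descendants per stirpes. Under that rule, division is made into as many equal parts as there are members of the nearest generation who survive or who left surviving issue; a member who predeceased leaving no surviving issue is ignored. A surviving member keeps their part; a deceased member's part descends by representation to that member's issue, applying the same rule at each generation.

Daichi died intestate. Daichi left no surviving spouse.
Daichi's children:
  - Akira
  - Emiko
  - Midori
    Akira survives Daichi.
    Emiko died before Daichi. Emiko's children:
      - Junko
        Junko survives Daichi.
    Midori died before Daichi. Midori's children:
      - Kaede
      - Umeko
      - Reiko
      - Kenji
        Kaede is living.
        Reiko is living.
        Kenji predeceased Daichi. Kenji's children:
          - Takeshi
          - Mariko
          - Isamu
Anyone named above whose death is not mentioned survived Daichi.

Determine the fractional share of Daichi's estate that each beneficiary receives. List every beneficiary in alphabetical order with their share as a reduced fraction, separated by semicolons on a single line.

There is no surviving spouse, so the entire estate passes to Daichi's descendants per stirpes.
The estate is divided into 3 equal shares of 1/3 among Akira, Emiko, Midori.
Akira is living and takes 1/3.
Emiko predeceased; the 1/3 allotted to Emiko's branch passes to Emiko's issue by representation.
Junko is the sole taker at this level and receives the full 1/3.
Midori predeceased; the 1/3 allotted to Midori's branch passes to Midori's issue by representation.
The 1/3 is divided into 4 equal shares of 1/12 among Kaede, Umeko, Reiko, Kenji.
Kaede is living and takes 1/12.
Umeko is living and takes 1/12.
Reiko is living and takes 1/12.
Kenji predeceased; the 1/12 allotted to Kenji's branch passes to Kenji's issue by representation.
The 1/12 is divided into 3 equal shares of 1/36 among Takeshi, Mariko, Isamu.
Takeshi is living and takes 1/36.
Mariko is living and takes 1/36.
Isamu is living and takes 1/36.

Akira 1/3; Isamu 1/36; Junko 1/3; Kaede 1/12; Mariko 1/36; Reiko 1/12; Takeshi 1/36; Umeko 1/12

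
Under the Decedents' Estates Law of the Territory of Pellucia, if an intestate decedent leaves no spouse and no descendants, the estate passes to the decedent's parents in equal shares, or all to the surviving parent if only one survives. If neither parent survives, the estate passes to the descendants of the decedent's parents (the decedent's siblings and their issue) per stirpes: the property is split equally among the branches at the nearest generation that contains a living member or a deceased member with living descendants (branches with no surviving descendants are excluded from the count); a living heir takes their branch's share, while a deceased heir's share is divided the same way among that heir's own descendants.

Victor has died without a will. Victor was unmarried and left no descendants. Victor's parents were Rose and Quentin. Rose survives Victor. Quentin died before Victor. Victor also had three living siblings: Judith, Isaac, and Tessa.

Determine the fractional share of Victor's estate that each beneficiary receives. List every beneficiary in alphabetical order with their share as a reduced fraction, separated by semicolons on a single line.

Only one parent, Rose, survives, so Rose takes the entire estate. The siblings take nothing because a surviving parent has priority.

Rose 1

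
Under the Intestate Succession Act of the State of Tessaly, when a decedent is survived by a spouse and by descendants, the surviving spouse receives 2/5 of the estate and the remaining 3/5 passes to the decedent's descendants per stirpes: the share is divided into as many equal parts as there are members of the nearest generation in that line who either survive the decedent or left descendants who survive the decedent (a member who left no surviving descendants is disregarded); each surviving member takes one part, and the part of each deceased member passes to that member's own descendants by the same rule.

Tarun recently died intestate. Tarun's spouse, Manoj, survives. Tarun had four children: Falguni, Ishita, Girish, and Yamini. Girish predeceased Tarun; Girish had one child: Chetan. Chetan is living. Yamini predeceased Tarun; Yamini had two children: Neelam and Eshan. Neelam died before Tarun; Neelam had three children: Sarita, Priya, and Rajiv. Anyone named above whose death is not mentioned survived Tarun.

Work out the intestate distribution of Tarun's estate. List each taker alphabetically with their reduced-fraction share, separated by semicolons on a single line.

Manoj, as surviving spouse, takes 2/5.
The remaining 3/5 passes to Tarun's descendants per stirpes.
The 3/5 is divided into 4 equal shares of 3/20 among Falguni, Ishita, Girish, Yamini.
Falguni is living and takes 3/20.
Ishita is living and takes 3/20.
Girish predeceased; the 3/20 allotted to Girish's branch passes to Girish's issue by representation.
Chetan is the sole taker at this level and receives the full 3/20.
Yamini predeceased; the 3/20 allotted to Yamini's branch passes to Yamini's issue by representation.
The 3/20 is divided into 2 equal shares of 3/40 among Neelam, Eshan.
Neelam predeceased; the 3/40 allotted to Neelam's branch passes to Neelam's issue by representation.
The 3/40 is divided into 3 equal shares of 1/40 among Sarita, Priya, Rajiv.
Sarita is living and takes 1/40.
Priya is living and takes 1/40.
Rajiv is living and takes 1/40.
Eshan is living and takes 3/40.

Chetan 3/20; Eshan 3/40; Falguni 3/20; Ishita 3/20; Manoj 2/5; Priya 1/40; Rajiv 1/40; Sarita 1/40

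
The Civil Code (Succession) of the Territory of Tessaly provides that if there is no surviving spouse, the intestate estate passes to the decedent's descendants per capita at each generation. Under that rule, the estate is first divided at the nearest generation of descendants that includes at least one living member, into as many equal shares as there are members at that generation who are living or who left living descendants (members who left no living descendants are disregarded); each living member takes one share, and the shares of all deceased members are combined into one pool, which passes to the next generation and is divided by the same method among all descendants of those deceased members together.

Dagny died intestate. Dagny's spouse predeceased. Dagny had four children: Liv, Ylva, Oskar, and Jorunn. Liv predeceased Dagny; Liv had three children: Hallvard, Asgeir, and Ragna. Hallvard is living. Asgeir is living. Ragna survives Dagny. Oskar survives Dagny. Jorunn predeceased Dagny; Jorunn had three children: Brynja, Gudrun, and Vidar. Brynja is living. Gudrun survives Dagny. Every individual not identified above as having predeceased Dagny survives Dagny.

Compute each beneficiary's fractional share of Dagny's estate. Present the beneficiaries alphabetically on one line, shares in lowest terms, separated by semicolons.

Asgeir 1/12; Brynja 1/12; Gudrun 1/12; Hallvard 1/12; Oskar 1/4; Ragna 1/12; Vidar 1/12; Ylva 1/4

There is no surviving spouse, so the entire estate passes to Dagny's descendants per capita at each generation.
At generation 1 (Liv, Ylva, Oskar, Jorunn) there are 4 shares of (1)/4 = 1/4 each.
Living: Ylva and Oskar — each takes 1/4.
Deceased: Liv and Jorunn. Their combined 1/2 is pooled and carried to generation 2.
At generation 2 (Hallvard, Asgeir, Ragna, Brynja, Gudrun, Vidar) there are 6 shares of (1/2)/6 = 1/12 each.
Living: Hallvard, Asgeir, Ragna, Brynja, Gudrun, and Vidar — each takes 1/12.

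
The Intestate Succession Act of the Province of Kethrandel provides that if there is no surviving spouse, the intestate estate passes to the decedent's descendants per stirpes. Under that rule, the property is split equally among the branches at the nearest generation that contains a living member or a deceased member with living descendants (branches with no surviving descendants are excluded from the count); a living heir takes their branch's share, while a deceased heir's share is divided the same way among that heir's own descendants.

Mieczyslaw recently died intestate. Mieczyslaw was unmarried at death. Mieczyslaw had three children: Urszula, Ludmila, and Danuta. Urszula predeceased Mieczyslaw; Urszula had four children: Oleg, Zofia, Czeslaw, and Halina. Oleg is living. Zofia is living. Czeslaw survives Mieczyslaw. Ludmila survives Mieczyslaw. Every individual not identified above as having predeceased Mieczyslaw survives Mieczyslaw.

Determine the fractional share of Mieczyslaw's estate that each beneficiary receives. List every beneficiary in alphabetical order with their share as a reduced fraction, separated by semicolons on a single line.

Czeslaw 1/12; Danuta 1/3; Halina 1/12; Ludmila 1/3; Oleg 1/12; Zofia 1/12

There is no surviving spouse, so the entire estate passes to Mieczyslaw's descendants per stirpes.
The estate is divided into 3 equal shares of 1/3 among Urszula, Ludmila, Danuta.
Urszula predeceased; the 1/3 allotted to Urszula's branch passes to Urszula's issue by representation.
The 1/3 is divided into 4 equal shares of 1/12 among Oleg, Zofia, Czeslaw, Halina.
Oleg is living and takes 1/12.
Zofia is living and takes 1/12.
Czeslaw is living and takes 1/12.
Halina is living and takes 1/12.
Ludmila is living and takes 1/3.
Danuta is living and takes 1/3.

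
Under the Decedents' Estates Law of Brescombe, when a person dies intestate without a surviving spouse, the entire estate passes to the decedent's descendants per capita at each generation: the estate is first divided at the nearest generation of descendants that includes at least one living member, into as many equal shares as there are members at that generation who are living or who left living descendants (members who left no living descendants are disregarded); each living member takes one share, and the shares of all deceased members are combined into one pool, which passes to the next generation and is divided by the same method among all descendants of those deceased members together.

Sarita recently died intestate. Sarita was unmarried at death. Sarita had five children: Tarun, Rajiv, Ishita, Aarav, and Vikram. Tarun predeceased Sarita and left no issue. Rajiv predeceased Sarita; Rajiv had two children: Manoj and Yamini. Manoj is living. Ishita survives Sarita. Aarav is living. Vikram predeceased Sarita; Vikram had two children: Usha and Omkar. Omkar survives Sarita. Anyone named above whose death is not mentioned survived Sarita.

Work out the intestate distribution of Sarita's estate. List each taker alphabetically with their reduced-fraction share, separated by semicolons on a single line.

Aarav 1/4; Ishita 1/4; Manoj 1/8; Omkar 1/8; Usha 1/8; Yamini 1/8

There is no surviving spouse, so the entire estate passes to Sarita's descendants per capita at each generation.
At generation 1 (Rajiv, Ishita, Aarav, Vikram) there are 4 shares of (1)/4 = 1/4 each.
Living: Ishita and Aarav — each takes 1/4.
Deceased: Rajiv and Vikram. Their combined 1/2 is pooled and carried to generation 2.
At generation 2 (Manoj, Yamini, Usha, Omkar) there are 4 shares of (1/2)/4 = 1/8 each.
Living: Manoj, Yamini, Usha, and Omkar — each takes 1/8.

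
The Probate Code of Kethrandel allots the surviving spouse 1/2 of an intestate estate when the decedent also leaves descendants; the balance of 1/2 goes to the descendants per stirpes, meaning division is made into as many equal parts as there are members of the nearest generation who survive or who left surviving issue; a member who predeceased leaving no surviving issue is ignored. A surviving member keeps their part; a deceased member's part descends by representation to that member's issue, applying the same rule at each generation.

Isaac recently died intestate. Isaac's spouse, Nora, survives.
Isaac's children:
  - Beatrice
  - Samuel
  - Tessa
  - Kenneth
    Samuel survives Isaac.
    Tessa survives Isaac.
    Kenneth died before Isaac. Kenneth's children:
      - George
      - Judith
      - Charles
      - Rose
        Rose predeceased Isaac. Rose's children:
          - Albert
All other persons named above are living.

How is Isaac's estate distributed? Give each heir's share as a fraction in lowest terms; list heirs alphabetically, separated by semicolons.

Albert 1/32; Beatrice 1/8; Charles 1/32; George 1/32; Judith 1/32; Nora 1/2; Samuel 1/8; Tessa 1/8

Nora, as surviving spouse, takes 1/2.
The remaining 1/2 passes to Isaac's descendants per stirpes.
The 1/2 is divided into 4 equal shares of 1/8 among Beatrice, Samuel, Tessa, Kenneth.
Beatrice is living and takes 1/8.
Samuel is living and takes 1/8.
Tessa is living and takes 1/8.
Kenneth predeceased; the 1/8 allotted to Kenneth's branch passes to Kenneth's issue by representation.
The 1/8 is divided into 4 equal shares of 1/32 among George, Judith, Charles, Rose.
George is living and takes 1/32.
Judith is living and takes 1/32.
Charles is living and takes 1/32.
Rose predeceased; the 1/32 allotted to Rose's branch passes to Rose's issue by representation.
Albert is the sole taker at this level and receives the full 1/32.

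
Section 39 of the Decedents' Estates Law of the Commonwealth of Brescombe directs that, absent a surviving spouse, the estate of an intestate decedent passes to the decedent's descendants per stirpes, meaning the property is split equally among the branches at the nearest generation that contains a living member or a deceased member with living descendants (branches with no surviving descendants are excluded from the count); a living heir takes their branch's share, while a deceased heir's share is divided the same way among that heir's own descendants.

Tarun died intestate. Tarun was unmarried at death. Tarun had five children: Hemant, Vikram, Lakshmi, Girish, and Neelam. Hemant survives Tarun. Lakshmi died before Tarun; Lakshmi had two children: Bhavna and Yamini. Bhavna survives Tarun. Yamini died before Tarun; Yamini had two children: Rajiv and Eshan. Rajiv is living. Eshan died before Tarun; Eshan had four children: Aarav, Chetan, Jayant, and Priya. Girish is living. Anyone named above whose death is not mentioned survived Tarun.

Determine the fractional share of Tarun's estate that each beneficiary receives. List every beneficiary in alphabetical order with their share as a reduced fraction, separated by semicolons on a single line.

There is no surviving spouse, so the entire estate passes to Tarun's descendants per stirpes.
The estate is divided into 5 equal shares of 1/5 among Hemant, Vikram, Lakshmi, Girish, Neelam.
Hemant is living and takes 1/5.
Vikram is living and takes 1/5.
Lakshmi predeceased; the 1/5 allotted to Lakshmi's branch passes to Lakshmi's issue by representation.
The 1/5 is divided into 2 equal shares of 1/10 among Bhavna, Yamini.
Bhavna is living and takes 1/10.
Yamini predeceased; the 1/10 allotted to Yamini's branch passes to Yamini's issue by representation.
The 1/10 is divided into 2 equal shares of 1/20 among Rajiv, Eshan.
Rajiv is living and takes 1/20.
Eshan predeceased; the 1/20 allotted to Eshan's branch passes to Eshan's issue by representation.
The 1/20 is divided into 4 equal shares of 1/80 among Aarav, Chetan, Jayant, Priya.
Aarav is living and takes 1/80.
Chetan is living and takes 1/80.
Jayant is living and takes 1/80.
Priya is living and takes 1/80.
Girish is living and takes 1/5.
Neelam is living and takes 1/5.

Aarav 1/80; Bhavna 1/10; Chetan 1/80; Girish 1/5; Hemant 1/5; Jayant 1/80; Neelam 1/5; Priya 1/80; Rajiv 1/20; Vikram 1/5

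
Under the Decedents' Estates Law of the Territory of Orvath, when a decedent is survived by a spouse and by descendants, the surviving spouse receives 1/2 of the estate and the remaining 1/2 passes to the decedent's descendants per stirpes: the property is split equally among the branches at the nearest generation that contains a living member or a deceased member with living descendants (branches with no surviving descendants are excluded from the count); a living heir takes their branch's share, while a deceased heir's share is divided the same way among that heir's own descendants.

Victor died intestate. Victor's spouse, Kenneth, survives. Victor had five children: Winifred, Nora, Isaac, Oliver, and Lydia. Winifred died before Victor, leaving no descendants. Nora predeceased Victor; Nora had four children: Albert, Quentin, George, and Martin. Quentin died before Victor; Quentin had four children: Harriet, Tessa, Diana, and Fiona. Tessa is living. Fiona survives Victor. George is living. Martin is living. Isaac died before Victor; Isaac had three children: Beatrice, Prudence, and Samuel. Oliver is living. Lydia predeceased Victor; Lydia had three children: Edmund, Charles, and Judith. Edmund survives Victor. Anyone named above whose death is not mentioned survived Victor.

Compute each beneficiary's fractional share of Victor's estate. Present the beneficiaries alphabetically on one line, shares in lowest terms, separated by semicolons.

Albert 1/32; Beatrice 1/24; Charles 1/24; Diana 1/128; Edmund 1/24; Fiona 1/128; George 1/32; Harriet 1/128; Judith 1/24; Kenneth 1/2; Martin 1/32; Oliver 1/8; Prudence 1/24; Samuel 1/24; Tessa 1/128

Kenneth, as surviving spouse, takes 1/2.
The remaining 1/2 passes to Victor's descendants per stirpes.
Winifred left no surviving issue, so that branch lapses and is disregarded.
The 1/2 is divided into 4 equal shares of 1/8 among Nora, Isaac, Oliver, Lydia.
Nora predeceased; the 1/8 allotted to Nora's branch passes to Nora's issue by representation.
The 1/8 is divided into 4 equal shares of 1/32 among Albert, Quentin, George, Martin.
Albert is living and takes 1/32.
Quentin predeceased; the 1/32 allotted to Quentin's branch passes to Quentin's issue by representation.
The 1/32 is divided into 4 equal shares of 1/128 among Harriet, Tessa, Diana, Fiona.
Harriet is living and takes 1/128.
Tessa is living and takes 1/128.
Diana is living and takes 1/128.
Fiona is living and takes 1/128.
George is living and takes 1/32.
Martin is living and takes 1/32.
Isaac predeceased; the 1/8 allotted to Isaac's branch passes to Isaac's issue by representation.
The 1/8 is divided into 3 equal shares of 1/24 among Beatrice, Prudence, Samuel.
Beatrice is living and takes 1/24.
Prudence is living and takes 1/24.
Samuel is living and takes 1/24.
Oliver is living and takes 1/8.
Lydia predeceased; the 1/8 allotted to Lydia's branch passes to Lydia's issue by representation.
The 1/8 is divided into 3 equal shares of 1/24 among Edmund, Charles, Judith.
Edmund is living and takes 1/24.
Charles is living and takes 1/24.
Judith is living and takes 1/24.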